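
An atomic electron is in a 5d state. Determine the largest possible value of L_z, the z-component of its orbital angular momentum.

L_z,max = 2ℏ

For 5d, l = 2.
L_z = m_l ℏ with m_l ∈ {−2, …, 2}; the maximum is m_l = 2.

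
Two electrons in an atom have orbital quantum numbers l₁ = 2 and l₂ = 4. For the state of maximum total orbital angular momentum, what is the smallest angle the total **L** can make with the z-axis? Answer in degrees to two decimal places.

Angular momentum addition gives L = |l₁ − l₂|, …, l₁ + l₂.
Allowed values: L = 2, 3, 4, 5, 6.
The maximum is L = 6, with |L_tot| = ℏ√(6·7) = √42 ℏ.
The minimum angle with z is arccos(6/√42) ≈ 22.21°.

θ_min ≈ 22.21°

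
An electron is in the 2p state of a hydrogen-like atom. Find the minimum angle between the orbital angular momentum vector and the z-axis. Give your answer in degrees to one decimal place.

θ_min ≈ 45.0°

2p means n = 2, l = 1.
|L| = ℏ√(l(l+1)) = √2 ℏ.
The smallest angle corresponds to the largest L_z, i.e. m_l = l = 1, giving L_z = 1ℏ.
cos θ_min = 1/√2, so θ_min ≈ 45.0°.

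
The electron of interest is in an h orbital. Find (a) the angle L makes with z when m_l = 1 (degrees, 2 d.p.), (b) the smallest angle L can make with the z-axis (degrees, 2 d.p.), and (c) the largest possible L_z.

H corresponds to l = 5.
For m_l = 1: cos θ = 1/√30, θ ≈ 79.48°.
cos θ_min = 5/√30, so θ_min ≈ 24.09°.
L_z,max = lℏ = 5ℏ.

θ(m_l=1) ≈ 79.48°; θ_min ≈ 24.09°; L_z,max = 5ℏ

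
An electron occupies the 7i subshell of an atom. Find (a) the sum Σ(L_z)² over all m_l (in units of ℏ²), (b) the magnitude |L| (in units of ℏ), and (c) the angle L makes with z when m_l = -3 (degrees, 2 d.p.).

The 7i subshell has l = 6.
Σ m_l² = 182, so Σ(L_z)² = 182 ℏ².
|L| = ℏ√(6·7) = √42 ℏ ≈ 6.481ℏ.
For m_l = -3: cos θ = -3/√42, θ ≈ 117.58°.

Σ(L_z)² = 182 ℏ²; |L| = √42 ℏ ≈ 6.481ℏ; θ(m_l=-3) ≈ 117.58°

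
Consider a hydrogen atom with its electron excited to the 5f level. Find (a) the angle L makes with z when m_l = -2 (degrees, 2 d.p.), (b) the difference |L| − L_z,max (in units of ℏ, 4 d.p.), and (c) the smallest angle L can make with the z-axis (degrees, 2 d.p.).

θ(m_l=-2) ≈ 125.26°; |L|−L_z,max ≈ 0.4641ℏ; θ_min ≈ 30.00°

The 5f level has l = 3.
For m_l = -2: cos θ = -2/√12, θ ≈ 125.26°.
|L| − L_z,max = (2√3 − 3)ℏ ≈ 0.4641ℏ.
cos θ_min = 3/√12, so θ_min ≈ 30.00°.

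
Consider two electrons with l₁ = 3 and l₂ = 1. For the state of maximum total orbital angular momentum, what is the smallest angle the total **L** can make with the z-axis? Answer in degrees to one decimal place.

θ_min ≈ 26.6°

L runs from |3 − 1| = 2 to 3 + 1 = 4.
So L can be 2, 3, 4.
The maximum is L = 4, with |L_tot| = ℏ√(4·5) = 2√5 ℏ.
The minimum angle with z is arccos(4/√20) ≈ 26.6°.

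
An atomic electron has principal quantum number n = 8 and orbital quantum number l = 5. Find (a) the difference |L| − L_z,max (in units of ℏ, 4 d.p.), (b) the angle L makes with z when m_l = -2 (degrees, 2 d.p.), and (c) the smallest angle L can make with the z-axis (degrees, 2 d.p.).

|L|−L_z,max ≈ 0.4772ℏ; θ(m_l=-2) ≈ 111.42°; θ_min ≈ 24.09°

|L| − L_z,max = (√30 − 5)ℏ ≈ 0.4772ℏ.
For m_l = -2: cos θ = -2/√30, θ ≈ 111.42°.
cos θ_min = 5/√30, so θ_min ≈ 24.09°.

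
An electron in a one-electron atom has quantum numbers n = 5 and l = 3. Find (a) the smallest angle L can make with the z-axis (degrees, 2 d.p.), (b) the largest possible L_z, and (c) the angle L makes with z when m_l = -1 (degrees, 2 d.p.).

cos θ_min = 3/√12, so θ_min ≈ 30.00°.
L_z,max = lℏ = 3ℏ.
For m_l = -1: cos θ = -1/√12, θ ≈ 106.78°.

θ_min ≈ 30.00°; L_z,max = 3ℏ; θ(m_l=-1) ≈ 106.78°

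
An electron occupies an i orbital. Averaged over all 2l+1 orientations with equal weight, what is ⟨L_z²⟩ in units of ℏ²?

For an i orbital, l = 6.
m_l runs from −6 to 6, i.e. {-6, -5, -4, -3, -2, -1, 0, 1, 2, 3, 4, 5, 6}.
⟨L_z²⟩ = ℏ²·l(l+1)/3 = 14ℏ².

⟨L_z²⟩ = 14 ℏ²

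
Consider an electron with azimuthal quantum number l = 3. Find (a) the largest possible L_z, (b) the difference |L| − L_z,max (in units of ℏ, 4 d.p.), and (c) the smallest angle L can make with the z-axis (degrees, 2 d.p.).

L_z,max = lℏ = 3ℏ.
|L| − L_z,max = (2√3 − 3)ℏ ≈ 0.4641ℏ.
cos θ_min = 3/√12, so θ_min ≈ 30.00°.

L_z,max = 3ℏ; |L|−L_z,max ≈ 0.4641ℏ; θ_min ≈ 30.00°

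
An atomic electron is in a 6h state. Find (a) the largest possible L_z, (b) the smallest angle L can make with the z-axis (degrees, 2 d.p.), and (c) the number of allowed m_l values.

L_z,max = 5ℏ; θ_min ≈ 24.09°; 11 values

The 6h subshell has l = 5.
L_z,max = lℏ = 5ℏ.
cos θ_min = 5/√30, so θ_min ≈ 24.09°.
There are 2l+1 = 11 values of m_l.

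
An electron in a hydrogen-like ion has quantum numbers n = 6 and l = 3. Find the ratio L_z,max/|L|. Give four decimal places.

|L| = 2√3 ℏ ≈ 3.4641ℏ, while L_z,max = lℏ = 3ℏ.
L_z,max/|L| = 3/√12 = 0.8660.

L_z,max/|L| = 0.8660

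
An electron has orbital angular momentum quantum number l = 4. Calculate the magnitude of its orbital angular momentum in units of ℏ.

|L| = 2√5 ℏ ≈ 4.472ℏ

|L| = ℏ√(l(l+1)) = ℏ√(4·5) = 2√5 ℏ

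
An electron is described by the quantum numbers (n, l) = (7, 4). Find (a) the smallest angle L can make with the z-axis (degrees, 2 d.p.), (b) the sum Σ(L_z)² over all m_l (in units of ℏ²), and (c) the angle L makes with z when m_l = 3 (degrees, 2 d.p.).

θ_min ≈ 26.57°; Σ(L_z)² = 60 ℏ²; θ(m_l=3) ≈ 47.87°

cos θ_min = 4/√20, so θ_min ≈ 26.57°.
Σ m_l² = 60, so Σ(L_z)² = 60 ℏ².
For m_l = 3: cos θ = 3/√20, θ ≈ 47.87°.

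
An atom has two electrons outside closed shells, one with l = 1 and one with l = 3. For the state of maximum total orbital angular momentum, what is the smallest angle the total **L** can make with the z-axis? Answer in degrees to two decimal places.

θ_min ≈ 26.57°

Angular momentum addition gives L = |l₁ − l₂|, …, l₁ + l₂.
Allowed values: L = 2, 3, 4.
The maximum is L = 4, with |L_tot| = ℏ√(4·5) = 2√5 ℏ.
The minimum angle with z is arccos(4/√20) ≈ 26.57°.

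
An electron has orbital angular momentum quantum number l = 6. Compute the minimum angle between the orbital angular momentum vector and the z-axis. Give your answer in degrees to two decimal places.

|L| = ℏ√(l(l+1)) = √42 ℏ.
The smallest angle corresponds to the largest L_z, i.e. m_l = l = 6, giving L_z = 6ℏ.
cos θ_min = 6/√42, so θ_min ≈ 22.21°.

θ_min ≈ 22.21°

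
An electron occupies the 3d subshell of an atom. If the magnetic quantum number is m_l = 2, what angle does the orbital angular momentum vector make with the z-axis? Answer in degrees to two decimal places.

θ ≈ 35.26°

The 3d subshell has l = 2.
|L|² = l(l+1)ℏ² = 6ℏ², so |L| = √6 ℏ.
L_z = m_l ℏ = 2ℏ.
cos θ = L_z/|L| = 2/√6, so θ ≈ 35.26°.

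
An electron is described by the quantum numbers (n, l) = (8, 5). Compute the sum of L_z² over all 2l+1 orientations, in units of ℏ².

Σ(L_z)² = 110 ℏ²

m_l ∈ {-5, -4, -3, -2, -1, 0, 1, 2, 3, 4, 5}.
Σ m_l² = 2·(1 + 4 + 9 + 16 + 25) = 110.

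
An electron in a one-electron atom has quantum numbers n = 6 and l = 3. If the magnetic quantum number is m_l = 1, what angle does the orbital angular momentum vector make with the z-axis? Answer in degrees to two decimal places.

|L|² = l(l+1)ℏ² = 12ℏ², so |L| = 2√3 ℏ.
L_z = m_l ℏ = 1ℏ.
cos θ = L_z/|L| = 1/√12, so θ ≈ 73.22°.

θ ≈ 73.22°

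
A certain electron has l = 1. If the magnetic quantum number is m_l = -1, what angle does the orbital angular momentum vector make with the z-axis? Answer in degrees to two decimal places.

|L| = ℏ√(l(l+1)) = √2 ℏ.
L_z = m_l ℏ = −1ℏ.
cos θ = L_z/|L| = -1/√2, so θ ≈ 135.00°.

θ ≈ 135.00°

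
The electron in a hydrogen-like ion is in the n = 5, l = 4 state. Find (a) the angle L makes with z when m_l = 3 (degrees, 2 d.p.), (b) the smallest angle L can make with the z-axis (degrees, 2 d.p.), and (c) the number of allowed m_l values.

θ(m_l=3) ≈ 47.87°; θ_min ≈ 26.57°; 9 values

For m_l = 3: cos θ = 3/√20, θ ≈ 47.87°.
cos θ_min = 4/√20, so θ_min ≈ 26.57°.
There are 2l+1 = 9 values of m_l.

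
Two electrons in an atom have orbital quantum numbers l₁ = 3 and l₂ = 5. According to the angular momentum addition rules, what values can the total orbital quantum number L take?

L = 2, 3, 4, 5, 6, 7, 8

The total orbital quantum number L ranges from |l₁ − l₂| to l₁ + l₂ in integer steps.
L ∈ {2, 3, 4, 5, 6, 7, 8}.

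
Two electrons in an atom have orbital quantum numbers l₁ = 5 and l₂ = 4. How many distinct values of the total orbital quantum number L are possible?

9

Angular momentum addition gives L = |l₁ − l₂|, …, l₁ + l₂.
L ∈ {1, 2, 3, 4, 5, 6, 7, 8, 9}.
That is 9 values.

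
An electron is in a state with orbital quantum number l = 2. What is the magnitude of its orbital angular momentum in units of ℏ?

|L| = √6 ℏ ≈ 2.449ℏ

|L| = ℏ√(l(l+1)) = ℏ√(2·3) = √6 ℏ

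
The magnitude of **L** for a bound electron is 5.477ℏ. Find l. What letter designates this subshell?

|L| = ℏ√(l(l+1)), so l(l+1) = 30.
l² + l − 30 = 0 ⇒ l = 5.

l = 5 (h orbital)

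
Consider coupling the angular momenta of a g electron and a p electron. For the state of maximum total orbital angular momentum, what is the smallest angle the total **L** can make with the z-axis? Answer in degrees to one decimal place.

θ_min ≈ 24.1°

The total orbital quantum number L ranges from |l₁ − l₂| to l₁ + l₂ in integer steps.
So L can be 3, 4, 5.
The maximum is L = 5, with |L_tot| = ℏ√(5·6) = √30 ℏ.
The minimum angle with z is arccos(5/√30) ≈ 24.1°.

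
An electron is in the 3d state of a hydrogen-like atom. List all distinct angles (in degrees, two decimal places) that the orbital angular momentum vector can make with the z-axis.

3d means n = 3, l = 2.
|L| = √(l(l+1)) ℏ = √6 ℏ.
cos θ = m_l/√6 for each m_l ∈ {-2, -1, 0, 1, 2}.

θ ∈ {35.26°, 65.91°, 90.00°, 114.09°, 144.74°}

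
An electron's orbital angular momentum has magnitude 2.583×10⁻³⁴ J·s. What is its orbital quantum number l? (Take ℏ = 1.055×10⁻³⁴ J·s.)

|L|/ℏ = (2.583×10⁻³⁴)/(1.055×10⁻³⁴) ≈ 2.448.
(|L|/ℏ)² = l(l+1) ≈ 5.99 ⇒ l = 2.

l = 2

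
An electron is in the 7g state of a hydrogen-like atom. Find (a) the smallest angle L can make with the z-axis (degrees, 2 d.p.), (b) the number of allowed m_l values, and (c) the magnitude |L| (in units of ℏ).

θ_min ≈ 26.57°; 9 values; |L| = 2√5 ℏ ≈ 4.472ℏ

For 7g, l = 4.
cos θ_min = 4/√20, so θ_min ≈ 26.57°.
There are 2l+1 = 9 values of m_l.
|L| = ℏ√(4·5) = 2√5 ℏ ≈ 4.472ℏ.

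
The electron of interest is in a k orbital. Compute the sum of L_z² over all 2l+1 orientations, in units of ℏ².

The letter k corresponds to l = 7.
m_l runs from −7 to 7, i.e. {-7, -6, -5, -4, -3, -2, -1, 0, 1, 2, 3, 4, 5, 6, 7}.
Summing m² from −7 to 7: Σ m_l² = 280.

Σ(L_z)² = 280 ℏ²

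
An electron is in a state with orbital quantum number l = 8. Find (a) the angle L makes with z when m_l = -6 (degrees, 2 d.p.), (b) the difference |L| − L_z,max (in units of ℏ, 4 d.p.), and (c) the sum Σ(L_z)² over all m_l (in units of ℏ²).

For m_l = -6: cos θ = -6/√72, θ ≈ 135.00°.
|L| − L_z,max = (6√2 − 8)ℏ ≈ 0.4853ℏ.
Σ m_l² = 408, so Σ(L_z)² = 408 ℏ².

θ(m_l=-6) ≈ 135.00°; |L|−L_z,max ≈ 0.4853ℏ; Σ(L_z)² = 408 ℏ²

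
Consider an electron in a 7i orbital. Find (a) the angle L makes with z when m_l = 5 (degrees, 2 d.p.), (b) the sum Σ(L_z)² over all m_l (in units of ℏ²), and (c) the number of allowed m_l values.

θ(m_l=5) ≈ 39.51°; Σ(L_z)² = 182 ℏ²; 13 values

The 7i subshell has l = 6.
For m_l = 5: cos θ = 5/√42, θ ≈ 39.51°.
Σ m_l² = 182, so Σ(L_z)² = 182 ℏ².
There are 2l+1 = 13 values of m_l.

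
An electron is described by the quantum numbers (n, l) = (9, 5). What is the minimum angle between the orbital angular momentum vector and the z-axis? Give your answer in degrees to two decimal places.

θ_min ≈ 24.09°

|L| = √(l(l+1)) ℏ = √30 ℏ.
The smallest angle corresponds to the largest L_z, i.e. m_l = l = 5, giving L_z = 5ℏ.
cos θ_min = 5/√30, so θ_min ≈ 24.09°.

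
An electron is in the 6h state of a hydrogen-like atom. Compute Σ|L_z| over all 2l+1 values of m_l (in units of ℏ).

Σ|L_z| = 30 ℏ

6h means n = 6, l = 5.
The allowed m_l values are -5, -4, -3, -2, -1, 0, 1, 2, 3, 4, 5.
Σ|m_l| = l(l+1) = 30.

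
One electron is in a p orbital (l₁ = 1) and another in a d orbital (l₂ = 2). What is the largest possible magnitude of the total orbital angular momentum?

Angular momentum addition gives L = |l₁ − l₂|, …, l₁ + l₂.
Allowed values: L = 1, 2, 3.
The largest magnitude corresponds to L = 3: |L_tot| = ℏ√(3·4) = 2√3 ℏ.

|L_tot|_max = 2√3 ℏ ≈ 3.464ℏ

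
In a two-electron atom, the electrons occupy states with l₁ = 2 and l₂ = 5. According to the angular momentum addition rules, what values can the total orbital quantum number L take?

L = 3, 4, 5, 6, 7

By the triangle rule, |l₁ − l₂| ≤ L ≤ l₁ + l₂.
Allowed values: L = 3, 4, 5, 6, 7.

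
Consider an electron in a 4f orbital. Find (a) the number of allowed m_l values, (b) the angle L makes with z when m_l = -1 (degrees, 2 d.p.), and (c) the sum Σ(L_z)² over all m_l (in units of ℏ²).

7 values; θ(m_l=-1) ≈ 106.78°; Σ(L_z)² = 28 ℏ²

The 4f subshell has l = 3.
There are 2l+1 = 7 values of m_l.
For m_l = -1: cos θ = -1/√12, θ ≈ 106.78°.
Σ m_l² = 28, so Σ(L_z)² = 28 ℏ².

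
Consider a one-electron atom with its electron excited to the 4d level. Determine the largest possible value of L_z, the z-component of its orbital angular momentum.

The 4d level has l = 2.
L_z = m_l ℏ with m_l ∈ {−2, …, 2}; the maximum is m_l = 2.

L_z,max = 2ℏ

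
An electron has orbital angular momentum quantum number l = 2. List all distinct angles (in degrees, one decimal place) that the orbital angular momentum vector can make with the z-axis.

|L| = ℏ√(l(l+1)) = √6 ℏ.
cos θ = m_l/√6 for each m_l ∈ {-2, -1, 0, 1, 2}.

θ ∈ {35.3°, 65.9°, 90.0°, 114.1°, 144.7°}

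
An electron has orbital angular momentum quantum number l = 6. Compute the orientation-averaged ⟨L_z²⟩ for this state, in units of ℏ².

⟨L_z²⟩ = 14 ℏ²

The allowed m_l values are -6, -5, -4, -3, -2, -1, 0, 1, 2, 3, 4, 5, 6.
⟨L_z²⟩ = ℏ²·l(l+1)/3 = 14ℏ².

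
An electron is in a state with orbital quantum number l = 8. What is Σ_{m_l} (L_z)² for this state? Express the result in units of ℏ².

m_l runs from −8 to 8, i.e. {-8, -7, -6, -5, -4, -3, -2, -1, 0, 1, 2, 3, 4, 5, 6, 7, 8}.
Σ m_l² = 2·(1 + 4 + 9 + 16 + 25 + 36 + 49 + 64) = 408.

Σ(L_z)² = 408 ℏ²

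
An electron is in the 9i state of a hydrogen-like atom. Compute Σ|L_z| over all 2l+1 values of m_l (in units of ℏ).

Σ|L_z| = 42 ℏ

The 9i subshell has l = 6.
m_l runs from −6 to 6, i.e. {-6, -5, -4, -3, -2, -1, 0, 1, 2, 3, 4, 5, 6}.
Σ|m_l| = 2(1+2+…+6) = 42.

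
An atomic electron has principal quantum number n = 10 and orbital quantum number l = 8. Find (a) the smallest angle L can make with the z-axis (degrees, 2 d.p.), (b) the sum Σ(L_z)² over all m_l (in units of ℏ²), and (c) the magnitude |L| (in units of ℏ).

θ_min ≈ 19.47°; Σ(L_z)² = 408 ℏ²; |L| = 6√2 ℏ ≈ 8.485ℏ

cos θ_min = 8/√72, so θ_min ≈ 19.47°.
Σ m_l² = 408, so Σ(L_z)² = 408 ℏ².
|L| = ℏ√(8·9) = 6√2 ℏ ≈ 8.485ℏ.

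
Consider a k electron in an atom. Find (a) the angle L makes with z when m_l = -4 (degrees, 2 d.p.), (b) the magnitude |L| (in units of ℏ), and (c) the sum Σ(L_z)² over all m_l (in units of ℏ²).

θ(m_l=-4) ≈ 122.31°; |L| = 2√14 ℏ ≈ 7.483ℏ; Σ(L_z)² = 280 ℏ²

A k state has l = 7.
For m_l = -4: cos θ = -4/√56, θ ≈ 122.31°.
|L| = ℏ√(7·8) = 2√14 ℏ ≈ 7.483ℏ.
Σ m_l² = 280, so Σ(L_z)² = 280 ℏ².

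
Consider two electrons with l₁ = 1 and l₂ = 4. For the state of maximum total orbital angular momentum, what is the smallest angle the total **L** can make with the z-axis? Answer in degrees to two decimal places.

θ_min ≈ 24.09°

L runs from |1 − 4| = 3 to 1 + 4 = 5.
L ∈ {3, 4, 5}.
The maximum is L = 5, with |L_tot| = ℏ√(5·6) = √30 ℏ.
The minimum angle with z is arccos(5/√30) ≈ 24.09°.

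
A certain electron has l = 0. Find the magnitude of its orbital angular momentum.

|L| = 0

|L| = ℏ√(l(l+1)) = ℏ√0 = 0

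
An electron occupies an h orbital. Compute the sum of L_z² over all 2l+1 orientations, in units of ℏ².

Σ(L_z)² = 110 ℏ²

An h state has l = 5.
m_l runs from −5 to 5, i.e. {-5, -4, -3, -2, -1, 0, 1, 2, 3, 4, 5}.
Σ m_l² = 2·(1 + 4 + 9 + 16 + 25) = 110.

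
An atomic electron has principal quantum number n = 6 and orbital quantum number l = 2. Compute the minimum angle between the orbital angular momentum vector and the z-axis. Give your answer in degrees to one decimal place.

θ_min ≈ 35.3°

|L|² = l(l+1)ℏ² = 6ℏ², so |L| = √6 ℏ.
The smallest angle corresponds to the largest L_z, i.e. m_l = l = 2, giving L_z = 2ℏ.
cos θ_min = 2/√6, so θ_min ≈ 35.3°.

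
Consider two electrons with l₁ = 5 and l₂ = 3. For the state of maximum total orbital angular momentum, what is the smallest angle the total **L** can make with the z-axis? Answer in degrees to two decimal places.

L runs from |5 − 3| = 2 to 5 + 3 = 8.
Allowed values: L = 2, 3, 4, 5, 6, 7, 8.
The maximum is L = 8, with |L_tot| = ℏ√(8·9) = 6√2 ℏ.
The minimum angle with z is arccos(8/√72) ≈ 19.47°.

θ_min ≈ 19.47°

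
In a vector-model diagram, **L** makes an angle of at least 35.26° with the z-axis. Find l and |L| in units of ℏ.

l = 2, |L| = √6 ℏ ≈ 2.449ℏ

cos θ_min = l/√(l(l+1)) = √(l/(l+1)), so l/(l+1) = cos²(35.26°) = 0.6667.
Solving: l = 2.
Then |L| = ℏ√(2·3) = √6 ℏ.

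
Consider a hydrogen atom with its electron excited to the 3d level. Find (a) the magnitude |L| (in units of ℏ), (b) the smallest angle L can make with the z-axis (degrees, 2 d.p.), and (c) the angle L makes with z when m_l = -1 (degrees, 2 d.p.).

The 3d level has l = 2.
|L| = ℏ√(2·3) = √6 ℏ ≈ 2.449ℏ.
cos θ_min = 2/√6, so θ_min ≈ 35.26°.
For m_l = -1: cos θ = -1/√6, θ ≈ 114.09°.

|L| = √6 ℏ ≈ 2.449ℏ; θ_min ≈ 35.26°; θ(m_l=-1) ≈ 114.09°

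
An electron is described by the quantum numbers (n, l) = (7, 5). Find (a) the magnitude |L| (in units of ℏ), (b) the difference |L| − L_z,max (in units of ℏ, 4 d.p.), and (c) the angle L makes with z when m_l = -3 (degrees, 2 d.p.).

|L| = √30 ℏ ≈ 5.477ℏ; |L|−L_z,max ≈ 0.4772ℏ; θ(m_l=-3) ≈ 123.21°

|L| = ℏ√(5·6) = √30 ℏ ≈ 5.477ℏ.
|L| − L_z,max = (√30 − 5)ℏ ≈ 0.4772ℏ.
For m_l = -3: cos θ = -3/√30, θ ≈ 123.21°.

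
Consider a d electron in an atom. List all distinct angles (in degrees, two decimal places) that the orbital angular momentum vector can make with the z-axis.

θ ∈ {35.26°, 65.91°, 90.00°, 114.09°, 144.74°}

The letter d corresponds to l = 2.
|L| = ℏ√(l(l+1)) = √6 ℏ.
cos θ = m_l/√6 for each m_l ∈ {-2, -1, 0, 1, 2}.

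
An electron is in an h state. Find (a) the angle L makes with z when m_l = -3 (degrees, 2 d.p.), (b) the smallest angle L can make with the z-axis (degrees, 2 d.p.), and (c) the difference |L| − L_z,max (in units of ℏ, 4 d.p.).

For an h orbital, l = 5.
For m_l = -3: cos θ = -3/√30, θ ≈ 123.21°.
cos θ_min = 5/√30, so θ_min ≈ 24.09°.
|L| − L_z,max = (√30 − 5)ℏ ≈ 0.4772ℏ.

θ(m_l=-3) ≈ 123.21°; θ_min ≈ 24.09°; |L|−L_z,max ≈ 0.4772ℏ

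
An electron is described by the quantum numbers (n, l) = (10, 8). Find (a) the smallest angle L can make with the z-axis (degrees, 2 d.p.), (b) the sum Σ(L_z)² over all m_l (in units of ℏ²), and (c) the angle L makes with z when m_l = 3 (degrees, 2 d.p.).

θ_min ≈ 19.47°; Σ(L_z)² = 408 ℏ²; θ(m_l=3) ≈ 69.30°

cos θ_min = 8/√72, so θ_min ≈ 19.47°.
Σ m_l² = 408, so Σ(L_z)² = 408 ℏ².
For m_l = 3: cos θ = 3/√72, θ ≈ 69.30°.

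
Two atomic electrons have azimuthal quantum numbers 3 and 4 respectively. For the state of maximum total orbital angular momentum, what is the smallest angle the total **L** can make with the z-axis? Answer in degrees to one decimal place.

θ_min ≈ 20.7°

L runs from |3 − 4| = 1 to 3 + 4 = 7.
L ∈ {1, 2, 3, 4, 5, 6, 7}.
The maximum is L = 7, with |L_tot| = ℏ√(7·8) = 2√14 ℏ.
The minimum angle with z is arccos(7/√56) ≈ 20.7°.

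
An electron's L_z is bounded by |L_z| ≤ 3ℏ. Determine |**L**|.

L_z,max = lℏ, so l = 3.
|L| = √(l(l+1)) ℏ = 2√3 ℏ.

|L| = 2√3 ℏ ≈ 3.464ℏ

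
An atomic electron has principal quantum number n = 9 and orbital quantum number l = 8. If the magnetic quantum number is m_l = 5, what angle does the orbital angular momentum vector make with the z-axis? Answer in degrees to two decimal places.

|L| = √(l(l+1)) ℏ = 6√2 ℏ.
L_z = m_l ℏ = 5ℏ.
cos θ = L_z/|L| = 5/√72, so θ ≈ 53.90°.

θ ≈ 53.90°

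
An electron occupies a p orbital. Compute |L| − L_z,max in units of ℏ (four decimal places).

A p state has l = 1.
|L| = √2 ℏ ≈ 1.4142ℏ, while L_z,max = lℏ = 1ℏ.
The difference is (√2 − 1)ℏ ≈ 0.4142ℏ.

|L| − L_z,max ≈ 0.4142ℏ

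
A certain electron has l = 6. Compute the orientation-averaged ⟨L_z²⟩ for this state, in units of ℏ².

⟨L_z²⟩ = 14 ℏ²

m_l ∈ {-6, -5, -4, -3, -2, -1, 0, 1, 2, 3, 4, 5, 6}.
Average of L_z² over 13 states: 182/13 ℏ² = 14 ℏ².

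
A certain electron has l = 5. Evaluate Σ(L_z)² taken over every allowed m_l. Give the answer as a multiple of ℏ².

m_l runs from −5 to 5, i.e. {-5, -4, -3, -2, -1, 0, 1, 2, 3, 4, 5}.
Summing m² from −5 to 5: Σ m_l² = 110.

Σ(L_z)² = 110 ℏ²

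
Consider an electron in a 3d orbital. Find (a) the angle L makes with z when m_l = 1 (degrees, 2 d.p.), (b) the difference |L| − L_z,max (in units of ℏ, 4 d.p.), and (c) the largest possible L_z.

For 3d, l = 2.
For m_l = 1: cos θ = 1/√6, θ ≈ 65.91°.
|L| − L_z,max = (√6 − 2)ℏ ≈ 0.4495ℏ.
L_z,max = lℏ = 2ℏ.

θ(m_l=1) ≈ 65.91°; |L|−L_z,max ≈ 0.4495ℏ; L_z,max = 2ℏ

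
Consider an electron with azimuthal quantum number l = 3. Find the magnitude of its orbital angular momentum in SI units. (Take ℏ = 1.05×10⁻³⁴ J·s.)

|L| = 3.64×10⁻³⁴ J·s

|L| = ℏ√(l(l+1)) = ℏ√(3·4) = 2√3 ℏ
Numerically, |L| = 3.464 × (1.05×10⁻³⁴ J·s) = 3.64×10⁻³⁴ J·s.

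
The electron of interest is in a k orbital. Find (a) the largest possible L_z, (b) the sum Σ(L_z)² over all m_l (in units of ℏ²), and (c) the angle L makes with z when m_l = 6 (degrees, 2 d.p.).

K corresponds to l = 7.
L_z,max = lℏ = 7ℏ.
Σ m_l² = 280, so Σ(L_z)² = 280 ℏ².
For m_l = 6: cos θ = 6/√56, θ ≈ 36.70°.

L_z,max = 7ℏ; Σ(L_z)² = 280 ℏ²; θ(m_l=6) ≈ 36.70°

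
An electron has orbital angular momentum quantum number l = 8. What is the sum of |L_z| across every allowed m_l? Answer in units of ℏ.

Σ|L_z| = 72 ℏ

m_l ∈ {-8, -7, -6, -5, -4, -3, -2, -1, 0, 1, 2, 3, 4, 5, 6, 7, 8}.
Σ|m_l| = 2(1+2+…+8) = 72.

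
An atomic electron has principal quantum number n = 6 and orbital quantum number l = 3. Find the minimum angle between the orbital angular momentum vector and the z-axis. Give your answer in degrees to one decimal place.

|L| = √(l(l+1)) ℏ = 2√3 ℏ.
The smallest angle corresponds to the largest L_z, i.e. m_l = l = 3, giving L_z = 3ℏ.
cos θ_min = 3/√12, so θ_min ≈ 30.0°.

θ_min ≈ 30.0°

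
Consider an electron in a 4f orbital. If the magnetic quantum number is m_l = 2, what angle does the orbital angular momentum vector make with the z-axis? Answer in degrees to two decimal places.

θ ≈ 54.74°

4f means n = 4, l = 3.
|L|² = l(l+1)ℏ² = 12ℏ², so |L| = 2√3 ℏ.
L_z = m_l ℏ = 2ℏ.
cos θ = L_z/|L| = 2/√12, so θ ≈ 54.74°.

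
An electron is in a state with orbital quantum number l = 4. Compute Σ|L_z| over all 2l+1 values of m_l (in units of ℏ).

m_l ∈ {-4, -3, -2, -1, 0, 1, 2, 3, 4}.
Σ|m_l| = l(l+1) = 20.

Σ|L_z| = 20 ℏ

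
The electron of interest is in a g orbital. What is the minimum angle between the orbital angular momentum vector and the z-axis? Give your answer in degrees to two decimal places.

θ_min ≈ 26.57°

The letter g corresponds to l = 4.
|L| = ℏ√(l(l+1)) = 2√5 ℏ.
The smallest angle corresponds to the largest L_z, i.e. m_l = l = 4, giving L_z = 4ℏ.
cos θ_min = 4/√20, so θ_min ≈ 26.57°.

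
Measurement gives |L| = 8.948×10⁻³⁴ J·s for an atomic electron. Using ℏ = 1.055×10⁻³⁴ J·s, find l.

l = 8

Dividing by ℏ: |L|/ℏ ≈ 8.482.
Set l(l+1) = 71.94; the integer solution is l = 8.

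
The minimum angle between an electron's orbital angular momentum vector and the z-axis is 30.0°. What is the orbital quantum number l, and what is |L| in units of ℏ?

l = 3, |L| = 2√3 ℏ ≈ 3.464ℏ

At minimum angle, m_l = l, so cos θ = l/√(l(l+1)); cos²θ = l/(l+1) = 0.7500.
l = cos²θ/sin²θ ≈ 3.
Then |L| = ℏ√(3·4) = 2√3 ℏ.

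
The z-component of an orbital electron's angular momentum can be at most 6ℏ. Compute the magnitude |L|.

Since max m_l = l, l = 6.
Then |L| = ℏ√(6·7) = √42 ℏ.

|L| = √42 ℏ ≈ 6.481ℏ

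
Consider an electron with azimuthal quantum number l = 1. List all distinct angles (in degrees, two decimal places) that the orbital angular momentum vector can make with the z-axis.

θ ∈ {45.00°, 90.00°, 135.00°}

|L| = ℏ√(l(l+1)) = √2 ℏ.
cos θ = m_l/√2 for each m_l ∈ {-1, 0, 1}.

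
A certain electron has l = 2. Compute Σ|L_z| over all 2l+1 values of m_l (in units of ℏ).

m_l ∈ {-2, -1, 0, 1, 2}.
Σ|m_l| = l(l+1) = 6.

Σ|L_z| = 6 ℏ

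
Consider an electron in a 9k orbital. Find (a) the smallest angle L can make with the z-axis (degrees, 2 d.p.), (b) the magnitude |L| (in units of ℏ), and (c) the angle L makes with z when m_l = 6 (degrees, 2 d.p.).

θ_min ≈ 20.70°; |L| = 2√14 ℏ ≈ 7.483ℏ; θ(m_l=6) ≈ 36.70°

9k means n = 9, l = 7.
cos θ_min = 7/√56, so θ_min ≈ 20.70°.
|L| = ℏ√(7·8) = 2√14 ℏ ≈ 7.483ℏ.
For m_l = 6: cos θ = 6/√56, θ ≈ 36.70°.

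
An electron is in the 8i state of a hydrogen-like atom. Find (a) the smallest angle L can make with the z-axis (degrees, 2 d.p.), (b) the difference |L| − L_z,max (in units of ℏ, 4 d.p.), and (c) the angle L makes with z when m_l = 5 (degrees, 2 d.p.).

The 8i subshell has l = 6.
cos θ_min = 6/√42, so θ_min ≈ 22.21°.
|L| − L_z,max = (√42 − 6)ℏ ≈ 0.4807ℏ.
For m_l = 5: cos θ = 5/√42, θ ≈ 39.51°.

θ_min ≈ 22.21°; |L|−L_z,max ≈ 0.4807ℏ; θ(m_l=5) ≈ 39.51°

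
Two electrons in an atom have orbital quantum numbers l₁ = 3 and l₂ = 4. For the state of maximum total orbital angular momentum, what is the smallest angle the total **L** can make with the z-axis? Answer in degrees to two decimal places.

θ_min ≈ 20.70°

The total orbital quantum number L ranges from |l₁ − l₂| to l₁ + l₂ in integer steps.
Allowed values: L = 1, 2, 3, 4, 5, 6, 7.
The maximum is L = 7, with |L_tot| = ℏ√(7·8) = 2√14 ℏ.
The minimum angle with z is arccos(7/√56) ≈ 20.70°.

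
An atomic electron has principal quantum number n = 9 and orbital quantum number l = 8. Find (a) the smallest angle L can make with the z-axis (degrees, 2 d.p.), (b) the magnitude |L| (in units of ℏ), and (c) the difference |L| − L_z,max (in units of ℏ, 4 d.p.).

θ_min ≈ 19.47°; |L| = 6√2 ℏ ≈ 8.485ℏ; |L|−L_z,max ≈ 0.4853ℏ

cos θ_min = 8/√72, so θ_min ≈ 19.47°.
|L| = ℏ√(8·9) = 6√2 ℏ ≈ 8.485ℏ.
|L| − L_z,max = (6√2 − 8)ℏ ≈ 0.4853ℏ.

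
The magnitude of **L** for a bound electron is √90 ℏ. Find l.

l = 9

Since |L|² = l(l+1)ℏ², l(l+1) = 90.
l² + l − 90 = 0 ⇒ l = 9.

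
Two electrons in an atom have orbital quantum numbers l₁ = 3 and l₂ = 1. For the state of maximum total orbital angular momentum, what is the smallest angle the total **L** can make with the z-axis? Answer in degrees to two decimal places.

θ_min ≈ 26.57°

The total orbital quantum number L ranges from |l₁ − l₂| to l₁ + l₂ in integer steps.
Allowed values: L = 2, 3, 4.
The maximum is L = 4, with |L_tot| = ℏ√(4·5) = 2√5 ℏ.
The minimum angle with z is arccos(4/√20) ≈ 26.57°.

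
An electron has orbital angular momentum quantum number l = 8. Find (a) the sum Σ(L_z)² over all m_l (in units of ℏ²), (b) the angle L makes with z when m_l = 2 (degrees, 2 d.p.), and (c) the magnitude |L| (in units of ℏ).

Σ m_l² = 408, so Σ(L_z)² = 408 ℏ².
For m_l = 2: cos θ = 2/√72, θ ≈ 76.37°.
|L| = ℏ√(8·9) = 6√2 ℏ ≈ 8.485ℏ.

Σ(L_z)² = 408 ℏ²; θ(m_l=2) ≈ 76.37°; |L| = 6√2 ℏ ≈ 8.485ℏ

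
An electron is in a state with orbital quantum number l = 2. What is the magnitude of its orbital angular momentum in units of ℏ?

|L| = √6 ℏ ≈ 2.449ℏ

|L| = ℏ√(l(l+1)) = ℏ√(2·3) = √6 ℏ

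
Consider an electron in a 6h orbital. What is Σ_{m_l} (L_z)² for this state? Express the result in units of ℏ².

The 6h subshell has l = 5.
m_l ∈ {-5, -4, -3, -2, -1, 0, 1, 2, 3, 4, 5}.
Σ m_l² = l(l+1)(2l+1)/3 = 5·6·11/3 = 110.

Σ(L_z)² = 110 ℏ²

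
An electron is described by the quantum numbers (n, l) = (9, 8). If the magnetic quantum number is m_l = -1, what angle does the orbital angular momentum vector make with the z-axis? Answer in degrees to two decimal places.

|L|² = l(l+1)ℏ² = 72ℏ², so |L| = 6√2 ℏ.
L_z = m_l ℏ = −1ℏ.
cos θ = L_z/|L| = -1/√72, so θ ≈ 96.77°.

θ ≈ 96.77°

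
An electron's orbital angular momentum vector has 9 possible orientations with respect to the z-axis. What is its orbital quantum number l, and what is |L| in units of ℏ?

l = 4, |L| = 2√5 ℏ ≈ 4.472ℏ

Since there are 2l+1 = 9 values of m_l, l = 4.
Then |L| = √(l(l+1)) ℏ = 2√5 ℏ.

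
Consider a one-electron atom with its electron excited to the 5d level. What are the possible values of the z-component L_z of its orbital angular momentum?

L_z ∈ {−2ℏ, −ℏ, 0, ℏ, 2ℏ}

The 5d level has l = 2.
L_z = m_l ℏ with m_l ranging from −l to +l in integer steps.
For l = 2: m_l ∈ {-2, -1, 0, 1, 2}.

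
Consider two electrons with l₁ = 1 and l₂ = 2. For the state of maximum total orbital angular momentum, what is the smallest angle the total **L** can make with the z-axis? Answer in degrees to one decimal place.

θ_min ≈ 30.0°

The total orbital quantum number L ranges from |l₁ − l₂| to l₁ + l₂ in integer steps.
So L can be 1, 2, 3.
The maximum is L = 3, with |L_tot| = ℏ√(3·4) = 2√3 ℏ.
The minimum angle with z is arccos(3/√12) ≈ 30.0°.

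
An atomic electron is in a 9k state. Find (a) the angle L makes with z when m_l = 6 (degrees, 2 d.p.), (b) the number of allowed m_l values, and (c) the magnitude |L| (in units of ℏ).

θ(m_l=6) ≈ 36.70°; 15 values; |L| = 2√14 ℏ ≈ 7.483ℏ

The 9k subshell has l = 7.
For m_l = 6: cos θ = 6/√56, θ ≈ 36.70°.
There are 2l+1 = 15 values of m_l.
|L| = ℏ√(7·8) = 2√14 ℏ ≈ 7.483ℏ.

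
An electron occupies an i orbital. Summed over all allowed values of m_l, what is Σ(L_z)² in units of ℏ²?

Σ(L_z)² = 182 ℏ²

The letter i corresponds to l = 6.
m_l runs from −6 to 6, i.e. {-6, -5, -4, -3, -2, -1, 0, 1, 2, 3, 4, 5, 6}.
Summing m² from −6 to 6: Σ m_l² = 182.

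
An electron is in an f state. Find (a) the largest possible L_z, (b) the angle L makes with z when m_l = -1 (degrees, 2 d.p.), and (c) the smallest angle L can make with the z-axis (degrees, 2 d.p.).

For an f orbital, l = 3.
L_z,max = lℏ = 3ℏ.
For m_l = -1: cos θ = -1/√12, θ ≈ 106.78°.
cos θ_min = 3/√12, so θ_min ≈ 30.00°.

L_z,max = 3ℏ; θ(m_l=-1) ≈ 106.78°; θ_min ≈ 30.00°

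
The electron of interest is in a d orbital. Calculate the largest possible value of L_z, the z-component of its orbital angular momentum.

A d state has l = 2.
L_z = m_l ℏ with m_l ∈ {−2, …, 2}; the maximum is m_l = 2.

L_z,max = 2ℏ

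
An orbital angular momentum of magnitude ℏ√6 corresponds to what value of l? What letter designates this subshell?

l = 2 (d orbital)

Since |L|² = l(l+1)ℏ², l(l+1) = 6.
l² + l − 6 = 0 ⇒ l = 2.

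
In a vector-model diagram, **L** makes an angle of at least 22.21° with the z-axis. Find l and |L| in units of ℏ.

l = 6, |L| = √42 ℏ ≈ 6.481ℏ

At minimum angle, m_l = l, so cos θ = l/√(l(l+1)); cos²θ = l/(l+1) = 0.8571.
l = cos²θ/sin²θ ≈ 6.
Then |L| = ℏ√(6·7) = √42 ℏ.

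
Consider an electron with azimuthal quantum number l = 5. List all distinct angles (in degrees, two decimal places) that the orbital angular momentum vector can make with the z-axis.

θ ∈ {24.09°, 43.09°, 56.79°, 68.58°, 79.48°, 90.00°, 100.52°, 111.42°, 123.21°, 136.91°, 155.91°}

|L| = ℏ√(l(l+1)) = √30 ℏ.
cos θ = m_l/√30 for each m_l ∈ {-5, -4, -3, -2, -1, 0, 1, 2, 3, 4, 5}.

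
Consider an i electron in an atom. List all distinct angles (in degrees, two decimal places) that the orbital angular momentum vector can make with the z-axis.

θ ∈ {22.21°, 39.51°, 51.89°, 62.42°, 72.02°, 81.12°, 90.00°, 98.88°, 107.98°, 117.58°, 128.11°, 140.49°, 157.79°}

For an i orbital, l = 6.
|L| = ℏ√(l(l+1)) = √42 ℏ.
cos θ = m_l/√42 for each m_l ∈ {-6, -5, -4, -3, -2, -1, 0, 1, 2, 3, 4, 5, 6}.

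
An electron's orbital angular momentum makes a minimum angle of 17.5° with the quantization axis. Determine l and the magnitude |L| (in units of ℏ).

l = 10, |L| = √110 ℏ ≈ 10.488ℏ

At minimum angle, m_l = l, so cos θ = l/√(l(l+1)); cos²θ = l/(l+1) = 0.9096.
l = cos²θ/sin²θ ≈ 10.
Then |L| = ℏ√(10·11) = √110 ℏ.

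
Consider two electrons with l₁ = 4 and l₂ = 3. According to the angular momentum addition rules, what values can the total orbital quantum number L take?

L = 1, 2, 3, 4, 5, 6, 7

Angular momentum addition gives L = |l₁ − l₂|, …, l₁ + l₂.
So L can be 1, 2, 3, 4, 5, 6, 7.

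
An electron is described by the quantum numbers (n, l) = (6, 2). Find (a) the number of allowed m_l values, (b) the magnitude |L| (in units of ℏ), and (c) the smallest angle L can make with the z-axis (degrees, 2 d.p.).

5 values; |L| = √6 ℏ ≈ 2.449ℏ; θ_min ≈ 35.26°

There are 2l+1 = 5 values of m_l.
|L| = ℏ√(2·3) = √6 ℏ ≈ 2.449ℏ.
cos θ_min = 2/√6, so θ_min ≈ 35.26°.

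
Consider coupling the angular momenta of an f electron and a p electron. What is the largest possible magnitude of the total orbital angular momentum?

The total orbital quantum number L ranges from |l₁ − l₂| to l₁ + l₂ in integer steps.
So L can be 2, 3, 4.
The largest magnitude corresponds to L = 4: |L_tot| = ℏ√(4·5) = 2√5 ℏ.

|L_tot|_max = 2√5 ℏ ≈ 4.472ℏ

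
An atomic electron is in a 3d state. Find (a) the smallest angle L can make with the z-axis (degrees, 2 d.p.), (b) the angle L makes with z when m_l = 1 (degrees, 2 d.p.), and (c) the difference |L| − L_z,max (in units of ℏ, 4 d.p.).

For 3d, l = 2.
cos θ_min = 2/√6, so θ_min ≈ 35.26°.
For m_l = 1: cos θ = 1/√6, θ ≈ 65.91°.
|L| − L_z,max = (√6 − 2)ℏ ≈ 0.4495ℏ.

θ_min ≈ 35.26°; θ(m_l=1) ≈ 65.91°; |L|−L_z,max ≈ 0.4495ℏ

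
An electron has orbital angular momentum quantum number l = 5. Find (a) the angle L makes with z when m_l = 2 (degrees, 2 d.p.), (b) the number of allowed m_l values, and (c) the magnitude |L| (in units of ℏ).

For m_l = 2: cos θ = 2/√30, θ ≈ 68.58°.
There are 2l+1 = 11 values of m_l.
|L| = ℏ√(5·6) = √30 ℏ ≈ 5.477ℏ.

θ(m_l=2) ≈ 68.58°; 11 values; |L| = √30 ℏ ≈ 5.477ℏ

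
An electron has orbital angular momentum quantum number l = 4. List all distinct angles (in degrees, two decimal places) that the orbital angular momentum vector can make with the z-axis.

θ ∈ {26.57°, 47.87°, 63.43°, 77.08°, 90.00°, 102.92°, 116.57°, 132.13°, 153.43°}

|L| = ℏ√(l(l+1)) = 2√5 ℏ.
cos θ = m_l/√20 for each m_l ∈ {-4, -3, -2, -1, 0, 1, 2, 3, 4}.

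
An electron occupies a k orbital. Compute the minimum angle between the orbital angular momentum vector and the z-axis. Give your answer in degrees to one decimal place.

The letter k corresponds to l = 7.
|L|² = l(l+1)ℏ² = 56ℏ², so |L| = 2√14 ℏ.
The smallest angle corresponds to the largest L_z, i.e. m_l = l = 7, giving L_z = 7ℏ.
cos θ_min = 7/√56, so θ_min ≈ 20.7°.

θ_min ≈ 20.7°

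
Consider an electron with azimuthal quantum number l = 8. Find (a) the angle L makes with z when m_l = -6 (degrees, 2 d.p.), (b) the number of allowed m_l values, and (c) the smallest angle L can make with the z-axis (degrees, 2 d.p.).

θ(m_l=-6) ≈ 135.00°; 17 values; θ_min ≈ 19.47°

For m_l = -6: cos θ = -6/√72, θ ≈ 135.00°.
There are 2l+1 = 17 values of m_l.
cos θ_min = 8/√72, so θ_min ≈ 19.47°.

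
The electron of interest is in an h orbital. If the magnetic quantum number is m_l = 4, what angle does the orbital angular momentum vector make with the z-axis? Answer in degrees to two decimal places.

θ ≈ 43.09°

For an h orbital, l = 5.
|L| = √(l(l+1)) ℏ = √30 ℏ.
L_z = m_l ℏ = 4ℏ.
cos θ = L_z/|L| = 4/√30, so θ ≈ 43.09°.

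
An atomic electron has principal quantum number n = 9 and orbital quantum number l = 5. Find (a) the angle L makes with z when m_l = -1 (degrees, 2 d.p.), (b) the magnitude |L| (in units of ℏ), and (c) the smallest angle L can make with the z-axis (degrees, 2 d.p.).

θ(m_l=-1) ≈ 100.52°; |L| = √30 ℏ ≈ 5.477ℏ; θ_min ≈ 24.09°

For m_l = -1: cos θ = -1/√30, θ ≈ 100.52°.
|L| = ℏ√(5·6) = √30 ℏ ≈ 5.477ℏ.
cos θ_min = 5/√30, so θ_min ≈ 24.09°.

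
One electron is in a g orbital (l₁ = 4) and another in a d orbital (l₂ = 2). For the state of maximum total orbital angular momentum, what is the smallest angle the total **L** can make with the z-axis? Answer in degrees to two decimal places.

θ_min ≈ 22.21°

Angular momentum addition gives L = |l₁ − l₂|, …, l₁ + l₂.
Allowed values: L = 2, 3, 4, 5, 6.
The maximum is L = 6, with |L_tot| = ℏ√(6·7) = √42 ℏ.
The minimum angle with z is arccos(6/√42) ≈ 22.21°.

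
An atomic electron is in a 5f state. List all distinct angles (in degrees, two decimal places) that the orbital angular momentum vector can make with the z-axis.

θ ∈ {30.00°, 54.74°, 73.22°, 90.00°, 106.78°, 125.26°, 150.00°}

For 5f, l = 3.
|L| = √(l(l+1)) ℏ = 2√3 ℏ.
cos θ = m_l/√12 for each m_l ∈ {-3, -2, -1, 0, 1, 2, 3}.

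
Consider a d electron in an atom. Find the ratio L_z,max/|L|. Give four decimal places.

The letter d corresponds to l = 2.
|L| = √6 ℏ ≈ 2.4495ℏ, while L_z,max = lℏ = 2ℏ.
L_z,max/|L| = 2/√6 = 0.8165.

L_z,max/|L| = 0.8165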